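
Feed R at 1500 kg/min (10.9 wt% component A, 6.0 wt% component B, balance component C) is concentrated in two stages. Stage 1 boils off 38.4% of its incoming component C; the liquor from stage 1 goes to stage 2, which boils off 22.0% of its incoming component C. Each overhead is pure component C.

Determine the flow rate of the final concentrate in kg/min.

852.4 kg/min

component C in feed = 1500×0.831 = 1246.5 kg/min.
After stage 1: component C left = (1−0.384)×1246.5 = 767.84; stream total = 1021.3 kg/min.
After stage 2: component C left = (1−0.220)×767.84 = 598.92; final concentrate = 852.42 kg/min.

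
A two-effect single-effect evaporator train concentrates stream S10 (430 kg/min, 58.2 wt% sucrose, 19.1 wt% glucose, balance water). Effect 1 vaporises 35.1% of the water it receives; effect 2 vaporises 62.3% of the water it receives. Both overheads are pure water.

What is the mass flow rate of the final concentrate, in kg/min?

356.3 kg/min

water in feed = 430×0.227 = 97.61 kg/min.
After stage 1: water left = (1−0.351)×97.61 = 63.349; stream total = 395.74 kg/min.
After stage 2: water left = (1−0.623)×63.349 = 23.883; final concentrate = 356.27 kg/min.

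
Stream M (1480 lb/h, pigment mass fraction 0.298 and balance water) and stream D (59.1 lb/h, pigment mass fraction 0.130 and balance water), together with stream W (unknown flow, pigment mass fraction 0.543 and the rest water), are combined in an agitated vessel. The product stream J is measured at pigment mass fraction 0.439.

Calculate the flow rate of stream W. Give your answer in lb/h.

Let W be the unknown flow. Total out = 1539.1 + W.
pigment balance: 448.72 + 0.543·W = 0.439·(1539.1 + W)
(0.543 − 0.439)·W = 0.439×1539.1 − 448.72 = 226.94
W = 226.94 / 0.104 = 2182.1 lb/h

2182 lb/h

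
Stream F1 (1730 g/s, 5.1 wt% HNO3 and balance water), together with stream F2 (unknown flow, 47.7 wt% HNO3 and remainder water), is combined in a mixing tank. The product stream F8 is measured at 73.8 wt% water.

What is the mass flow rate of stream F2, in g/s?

1698 g/s

Let F2 be the unknown flow. Total out = 1730 + F2.
water balance: 1641.8 + 0.523·F2 = 0.738·(1730 + F2)
(0.523 − 0.738)·F2 = 0.738×1730 − 1641.8 = -365.03
F2 = -365.03 / -0.215 = 1697.8 g/s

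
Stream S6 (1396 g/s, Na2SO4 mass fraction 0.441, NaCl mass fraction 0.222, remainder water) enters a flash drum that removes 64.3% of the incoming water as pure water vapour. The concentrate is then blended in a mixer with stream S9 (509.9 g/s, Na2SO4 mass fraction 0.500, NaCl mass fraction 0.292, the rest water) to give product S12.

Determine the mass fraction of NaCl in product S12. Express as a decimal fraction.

0.286

Vapour removed = 0.643×0.337×1396 = 302.5 g/s; concentrate = 1093.5 g/s.
NaCl reaching the mixer = 309.91 (from concentrate) + 509.9×0.292 = 458.8 g/s.
Product flow = 1093.5 + 509.9 = 1603.4 g/s; NaCl fraction = 0.286.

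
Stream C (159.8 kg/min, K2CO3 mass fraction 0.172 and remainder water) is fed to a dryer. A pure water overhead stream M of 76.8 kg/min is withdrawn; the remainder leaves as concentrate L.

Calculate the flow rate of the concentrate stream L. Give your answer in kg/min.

Concentrate = 159.8 − 76.8 = 83 kg/min.

83 kg/min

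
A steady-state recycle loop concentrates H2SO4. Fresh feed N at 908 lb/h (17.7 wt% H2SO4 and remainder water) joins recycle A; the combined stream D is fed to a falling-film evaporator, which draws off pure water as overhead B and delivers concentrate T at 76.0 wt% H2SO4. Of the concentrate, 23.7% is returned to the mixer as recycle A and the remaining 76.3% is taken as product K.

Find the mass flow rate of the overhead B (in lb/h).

696.5 lb/h

Overall H2SO4 balance (none leaves overhead): H2SO4 in fresh feed = H2SO4 in product, i.e. 908×0.177 = (1−0.237)·T·0.760.
T = 160.72/(0.760×0.763) = 277.15 lb/h.
Recycle A = 0.237×277.15 = 65.685 lb/h.
Combined feed D = 908 + 65.685 = 973.69 lb/h.
Overhead B = D − T = 973.69 − 277.15 = 696.53 lb/h.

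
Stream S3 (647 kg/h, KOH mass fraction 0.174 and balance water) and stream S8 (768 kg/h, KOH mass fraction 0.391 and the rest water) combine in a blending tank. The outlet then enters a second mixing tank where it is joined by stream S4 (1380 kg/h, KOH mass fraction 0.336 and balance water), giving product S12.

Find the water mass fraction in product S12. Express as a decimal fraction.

0.686

Overall, product flow = 2795 kg/h.
water in = 647×0.826 + 768×0.609 + 1380×0.664 = 1918.5 kg/h.
water fraction in S12 = 0.686.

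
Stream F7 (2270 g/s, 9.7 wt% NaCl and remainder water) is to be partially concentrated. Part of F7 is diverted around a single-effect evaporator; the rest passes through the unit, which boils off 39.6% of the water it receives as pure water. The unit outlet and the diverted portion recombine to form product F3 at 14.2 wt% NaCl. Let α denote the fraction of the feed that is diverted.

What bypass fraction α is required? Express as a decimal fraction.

0.114

All 2270×0.097 = 220.19 g/s of NaCl reaches F3, so F3 = 220.19/0.142 = 1550.6 g/s and vapour = 719.37 g/s.
The evaporator receives (1−α)·2270 of feed at 0.903 water and removes 0.396 of that water:
0.396×0.903×(1−α)×2270 = 719.37
(1−α) = 719.37/811.72 = 0.8862;  α = 0.1138.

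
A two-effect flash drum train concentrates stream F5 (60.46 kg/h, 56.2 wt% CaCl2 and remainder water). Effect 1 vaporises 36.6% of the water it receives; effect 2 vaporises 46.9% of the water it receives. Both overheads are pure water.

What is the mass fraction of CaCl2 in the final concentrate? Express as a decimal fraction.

0.7922

water in feed = 60.46×0.438 = 26.481 kg/h.
After stage 1: water left = (1−0.366)×26.481 = 16.789; stream total = 50.768 kg/h.
After stage 2: water left = (1−0.469)×16.789 = 8.9151; final concentrate = 42.894 kg/h.
CaCl2 fraction = 33.979/42.894 = 0.7922.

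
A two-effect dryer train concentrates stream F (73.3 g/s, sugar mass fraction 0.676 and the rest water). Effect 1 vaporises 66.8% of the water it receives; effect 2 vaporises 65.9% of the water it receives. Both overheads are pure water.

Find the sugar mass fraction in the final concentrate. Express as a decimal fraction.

water in feed = 73.3×0.324 = 23.749 g/s.
After stage 1: water left = (1−0.668)×23.749 = 7.8847; stream total = 57.436 g/s.
After stage 2: water left = (1−0.659)×7.8847 = 2.6887; final concentrate = 52.239 g/s.
sugar fraction = 49.551/52.239 = 0.949.

0.949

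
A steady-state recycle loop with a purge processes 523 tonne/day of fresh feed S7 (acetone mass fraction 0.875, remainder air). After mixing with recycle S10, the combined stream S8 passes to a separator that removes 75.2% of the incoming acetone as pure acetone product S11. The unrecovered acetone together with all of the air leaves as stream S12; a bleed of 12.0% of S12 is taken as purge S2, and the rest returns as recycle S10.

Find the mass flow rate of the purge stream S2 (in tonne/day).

82.8 tonne/day

air enters only via S7 and leaves only via the purge: 523×0.125 = 0.120×(air in S12), and the separator passes all air, so air in S8 = air in S12 = 544.79 tonne/day.
acetone in S8: m_A = 523×0.875 + (1−0.120)·(1−0.752)·m_A, so m_A = 457.62/0.7818 = 585.38 tonne/day.
S12 = (1−0.752)×585.38 + 544.79 = 689.97 tonne/day.
Purge S2 = 0.120×689.97 = 82.796 tonne/day.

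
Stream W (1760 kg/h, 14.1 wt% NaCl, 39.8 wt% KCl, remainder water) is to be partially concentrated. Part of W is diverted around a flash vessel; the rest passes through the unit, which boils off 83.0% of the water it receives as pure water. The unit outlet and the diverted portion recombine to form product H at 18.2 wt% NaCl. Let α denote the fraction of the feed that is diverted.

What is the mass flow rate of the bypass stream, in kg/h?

723.8 kg/h

All 1760×0.141 = 248.16 kg/h of NaCl reaches H, so H = 248.16/0.182 = 1363.5 kg/h and vapour = 396.48 kg/h.
The evaporator receives (1−α)·1760 of feed at 0.461 water and removes 0.830 of that water:
0.830×0.461×(1−α)×1760 = 396.48
(1−α) = 396.48/673.43 = 0.5888;  α = 0.4112.
Bypass flow = 0.4112×1760 = 723.79 kg/h.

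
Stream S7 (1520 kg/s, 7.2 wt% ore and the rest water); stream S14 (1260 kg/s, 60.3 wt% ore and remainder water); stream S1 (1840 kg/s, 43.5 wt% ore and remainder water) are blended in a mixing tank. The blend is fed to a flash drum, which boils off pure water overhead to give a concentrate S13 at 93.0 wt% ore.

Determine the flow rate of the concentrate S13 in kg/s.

1795 kg/s

ore entering = 1520×0.072 + 1260×0.603 + 1840×0.435 = 1669.6 kg/s.
All ore reports to S13, so S13 = 1669.6/0.930 = 1795.3 kg/s.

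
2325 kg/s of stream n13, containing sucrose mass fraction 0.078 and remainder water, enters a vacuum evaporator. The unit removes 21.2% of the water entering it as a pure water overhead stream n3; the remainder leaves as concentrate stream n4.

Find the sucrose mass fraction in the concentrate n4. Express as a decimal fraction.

0.097

sucrose is not removed: 2325×0.078 = 181.35 kg/s of sucrose enters n4.
water entering = 2325×0.922 = 2143.7 kg/s; overhead removed = 0.212×2143.7 = 454.45 kg/s.
Concentrate = 2325 − 454.45 = 1870.5 kg/s.
Mass fraction = 181.35/1870.5 = 0.097.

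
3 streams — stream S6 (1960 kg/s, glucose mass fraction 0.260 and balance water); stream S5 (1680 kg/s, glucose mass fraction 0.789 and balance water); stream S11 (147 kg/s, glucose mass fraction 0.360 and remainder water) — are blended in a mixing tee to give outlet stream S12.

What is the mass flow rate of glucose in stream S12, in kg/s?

1888 kg/s

glucose out = glucose in = 1960×0.260 + 1680×0.789 + 147×0.360 = 1888 kg/s.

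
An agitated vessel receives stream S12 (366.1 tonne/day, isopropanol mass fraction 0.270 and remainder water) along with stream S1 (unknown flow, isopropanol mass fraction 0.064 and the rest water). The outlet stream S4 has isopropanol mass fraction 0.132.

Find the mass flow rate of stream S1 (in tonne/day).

Let S1 be the unknown flow. Total out = 366.1 + S1.
isopropanol balance: 98.847 + 0.064·S1 = 0.132·(366.1 + S1)
(0.064 − 0.132)·S1 = 0.132×366.1 − 98.847 = -50.522
S1 = -50.522 / -0.068 = 742.97 tonne/day

743 tonne/day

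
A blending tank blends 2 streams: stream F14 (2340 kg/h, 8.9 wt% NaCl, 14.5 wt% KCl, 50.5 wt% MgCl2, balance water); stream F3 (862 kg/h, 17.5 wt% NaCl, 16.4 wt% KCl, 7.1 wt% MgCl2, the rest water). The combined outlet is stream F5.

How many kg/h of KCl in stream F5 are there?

480.7 kg/h

KCl out = KCl in = 2340×0.145 + 862×0.164 = 480.67 kg/h.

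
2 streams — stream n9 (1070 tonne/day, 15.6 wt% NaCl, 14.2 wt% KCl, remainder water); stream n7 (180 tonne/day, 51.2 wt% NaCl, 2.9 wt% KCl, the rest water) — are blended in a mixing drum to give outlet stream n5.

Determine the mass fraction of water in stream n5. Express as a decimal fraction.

Total flow out = 1070 + 180 = 1250 tonne/day.
water in = 1070×0.702 + 180×0.459 = 833.76 tonne/day.
water mass fraction in n5 = 833.76/1250 = 0.667.

0.667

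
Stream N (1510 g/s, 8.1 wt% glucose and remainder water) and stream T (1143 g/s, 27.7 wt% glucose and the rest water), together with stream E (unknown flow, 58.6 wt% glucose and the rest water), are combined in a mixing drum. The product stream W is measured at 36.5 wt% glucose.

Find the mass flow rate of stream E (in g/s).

2396 g/s

Let E be the unknown flow. Total out = 2653 + E.
glucose balance: 438.92 + 0.586·E = 0.365·(2653 + E)
(0.586 − 0.365)·E = 0.365×2653 − 438.92 = 529.42
E = 529.42 / 0.221 = 2395.6 g/s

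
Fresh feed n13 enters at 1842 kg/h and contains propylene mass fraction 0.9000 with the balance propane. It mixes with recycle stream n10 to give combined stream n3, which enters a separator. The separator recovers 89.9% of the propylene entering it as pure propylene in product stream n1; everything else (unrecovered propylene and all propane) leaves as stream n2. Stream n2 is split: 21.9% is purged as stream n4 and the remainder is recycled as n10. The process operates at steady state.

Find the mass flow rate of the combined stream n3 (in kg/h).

2641 kg/h

propane enters only via n13 and leaves only via the purge: 1842×0.100 = 0.219×(propane in n2), and the separator passes all propane, so propane in n3 = propane in n2 = 841.1 kg/h.
propylene in n3: m_A = 1842×0.900 + (1−0.219)·(1−0.899)·m_A, so m_A = 1657.8/0.9211 = 1799.8 kg/h.
n3 = 1799.8 + 841.1 = 2640.9 kg/h.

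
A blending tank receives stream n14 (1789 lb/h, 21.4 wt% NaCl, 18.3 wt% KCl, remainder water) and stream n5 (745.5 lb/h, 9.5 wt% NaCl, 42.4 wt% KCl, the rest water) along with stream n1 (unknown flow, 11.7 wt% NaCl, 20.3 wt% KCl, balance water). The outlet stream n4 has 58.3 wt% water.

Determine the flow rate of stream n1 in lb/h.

Let n1 be the unknown flow. Total out = 2534.5 + n1.
water balance: 1437.4 + 0.680·n1 = 0.583·(2534.5 + n1)
(0.680 − 0.583)·n1 = 0.583×2534.5 − 1437.4 = 40.261
n1 = 40.261 / 0.097 = 415.06 lb/h

415.1 lb/h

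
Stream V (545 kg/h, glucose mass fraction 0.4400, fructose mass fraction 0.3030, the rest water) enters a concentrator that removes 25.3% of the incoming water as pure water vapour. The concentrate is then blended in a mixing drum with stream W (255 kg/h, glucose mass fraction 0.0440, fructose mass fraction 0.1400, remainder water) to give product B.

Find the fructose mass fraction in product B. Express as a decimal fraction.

0.2627

Vapour removed = 0.253×0.257×545 = 35.436 kg/h; concentrate = 509.56 kg/h.
fructose reaching the mixer = 165.13 (from concentrate) + 255×0.140 = 200.83 kg/h.
Product flow = 509.56 + 255 = 764.56 kg/h; fructose fraction = 0.2627.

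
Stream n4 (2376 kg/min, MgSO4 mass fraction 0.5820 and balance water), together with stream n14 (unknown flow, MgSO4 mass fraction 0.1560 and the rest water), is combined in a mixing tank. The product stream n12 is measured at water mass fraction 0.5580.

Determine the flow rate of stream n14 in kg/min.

1163 kg/min

Let n14 be the unknown flow. Total out = 2376 + n14.
water balance: 993.17 + 0.844·n14 = 0.558·(2376 + n14)
(0.844 − 0.558)·n14 = 0.558×2376 − 993.17 = 332.64
n14 = 332.64 / 0.286 = 1163.1 kg/min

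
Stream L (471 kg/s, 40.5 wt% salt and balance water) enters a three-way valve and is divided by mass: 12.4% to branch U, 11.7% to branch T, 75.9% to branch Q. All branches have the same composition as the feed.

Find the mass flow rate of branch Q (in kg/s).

357.5 kg/s

Branch Q flow = 0.759×471 = 357.49 kg/s.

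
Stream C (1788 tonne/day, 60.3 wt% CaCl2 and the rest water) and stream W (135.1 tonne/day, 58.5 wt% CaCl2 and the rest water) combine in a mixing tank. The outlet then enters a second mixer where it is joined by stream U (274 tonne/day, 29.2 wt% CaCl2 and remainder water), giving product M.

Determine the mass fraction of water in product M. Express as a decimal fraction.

0.4369

Overall, product flow = 2197.1 tonne/day.
water in = 1788×0.397 + 135.1×0.415 + 274×0.708 = 959.89 tonne/day.
water fraction in M = 0.4369.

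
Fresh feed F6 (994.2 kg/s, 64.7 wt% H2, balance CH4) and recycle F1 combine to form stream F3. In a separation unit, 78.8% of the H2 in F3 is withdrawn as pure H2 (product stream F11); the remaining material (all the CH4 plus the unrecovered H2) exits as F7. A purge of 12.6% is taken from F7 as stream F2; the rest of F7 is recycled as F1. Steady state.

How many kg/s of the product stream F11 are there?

H2 in F3: m_A = 994.2×0.647 + (1−0.126)·(1−0.788)·m_A, so m_A = 643.25/0.8147 = 789.54 kg/s.
Product F11 = 0.788×789.54 = 622.16 kg/s.

622.2 kg/s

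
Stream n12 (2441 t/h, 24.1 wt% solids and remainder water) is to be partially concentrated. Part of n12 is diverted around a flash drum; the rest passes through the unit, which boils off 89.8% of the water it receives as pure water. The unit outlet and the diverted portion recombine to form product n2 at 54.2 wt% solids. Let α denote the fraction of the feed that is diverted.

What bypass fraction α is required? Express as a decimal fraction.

0.185

All 2441×0.241 = 588.28 t/h of solids reaches n2, so n2 = 588.28/0.542 = 1085.4 t/h and vapour = 1355.6 t/h.
The evaporator receives (1−α)·2441 of feed at 0.759 water and removes 0.898 of that water:
0.898×0.759×(1−α)×2441 = 1355.6
(1−α) = 1355.6/1663.7 = 0.8148;  α = 0.1852.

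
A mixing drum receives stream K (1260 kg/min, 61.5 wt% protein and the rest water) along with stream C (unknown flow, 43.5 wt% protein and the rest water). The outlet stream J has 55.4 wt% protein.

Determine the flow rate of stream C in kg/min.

645.9 kg/min

Let C be the unknown flow. Total out = 1260 + C.
protein balance: 774.9 + 0.435·C = 0.554·(1260 + C)
(0.435 − 0.554)·C = 0.554×1260 − 774.9 = -76.86
C = -76.86 / -0.119 = 645.88 kg/min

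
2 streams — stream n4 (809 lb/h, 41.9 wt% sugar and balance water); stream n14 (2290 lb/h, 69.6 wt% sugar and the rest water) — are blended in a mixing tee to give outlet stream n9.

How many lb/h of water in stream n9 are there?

1166 lb/h

water out = water in = 809×0.581 + 2290×0.304 = 1166.2 lb/h.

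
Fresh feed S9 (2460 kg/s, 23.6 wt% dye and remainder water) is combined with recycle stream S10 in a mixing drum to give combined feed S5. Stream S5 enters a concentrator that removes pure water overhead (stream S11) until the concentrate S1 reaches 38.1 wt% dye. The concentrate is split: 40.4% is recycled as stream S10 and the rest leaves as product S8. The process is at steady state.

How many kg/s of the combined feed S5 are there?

3493 kg/s

Overall dye balance (none leaves overhead): dye in fresh feed = dye in product, i.e. 2460×0.236 = (1−0.404)·S1·0.381.
S1 = 580.56/(0.381×0.596) = 2556.7 kg/s.
Recycle S10 = 0.404×2556.7 = 1032.9 kg/s.
Combined feed S5 = 2460 + 1032.9 = 3492.9 kg/s.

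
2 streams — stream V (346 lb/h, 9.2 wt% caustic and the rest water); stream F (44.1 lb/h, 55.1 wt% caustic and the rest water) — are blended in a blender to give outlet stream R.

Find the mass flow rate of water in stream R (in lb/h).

334 lb/h

water out = water in = 346×0.908 + 44.1×0.449 = 333.97 lb/h.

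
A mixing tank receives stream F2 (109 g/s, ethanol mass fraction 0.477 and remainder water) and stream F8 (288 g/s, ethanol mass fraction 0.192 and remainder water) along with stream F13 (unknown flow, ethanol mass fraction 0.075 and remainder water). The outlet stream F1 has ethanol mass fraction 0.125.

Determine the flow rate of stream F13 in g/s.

Let F13 be the unknown flow. Total out = 397 + F13.
ethanol balance: 107.29 + 0.075·F13 = 0.125·(397 + F13)
(0.075 − 0.125)·F13 = 0.125×397 − 107.29 = -57.664
F13 = -57.664 / -0.050 = 1153.3 g/s

1153 g/s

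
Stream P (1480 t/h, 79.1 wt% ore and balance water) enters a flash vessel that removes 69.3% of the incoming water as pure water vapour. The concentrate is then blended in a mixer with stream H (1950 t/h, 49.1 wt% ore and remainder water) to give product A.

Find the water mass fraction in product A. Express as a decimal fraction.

0.338

Vapour removed = 0.693×0.209×1480 = 214.36 t/h; concentrate = 1265.6 t/h.
water reaching the mixer = 94.961 (from concentrate) + 1950×0.509 = 1087.5 t/h.
Product flow = 1265.6 + 1950 = 3215.6 t/h; water fraction = 0.338.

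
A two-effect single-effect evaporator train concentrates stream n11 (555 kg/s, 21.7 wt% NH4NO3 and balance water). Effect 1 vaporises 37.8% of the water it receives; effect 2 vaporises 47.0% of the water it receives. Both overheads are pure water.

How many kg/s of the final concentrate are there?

water in feed = 555×0.783 = 434.56 kg/s.
After stage 1: water left = (1−0.378)×434.56 = 270.3; stream total = 390.73 kg/s.
After stage 2: water left = (1−0.470)×270.3 = 143.26; final concentrate = 263.69 kg/s.

263.7 kg/s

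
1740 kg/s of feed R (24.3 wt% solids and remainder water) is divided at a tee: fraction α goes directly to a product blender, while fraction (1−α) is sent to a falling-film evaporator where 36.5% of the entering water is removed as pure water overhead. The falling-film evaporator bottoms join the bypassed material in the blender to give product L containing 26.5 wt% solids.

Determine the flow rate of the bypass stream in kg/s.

1217 kg/s

All 1740×0.243 = 422.82 kg/s of solids reaches L, so L = 422.82/0.265 = 1595.5 kg/s and vapour = 144.45 kg/s.
The evaporator receives (1−α)·1740 of feed at 0.757 water and removes 0.365 of that water:
0.365×0.757×(1−α)×1740 = 144.45
(1−α) = 144.45/480.77 = 0.3005;  α = 0.6995.
Bypass flow = 0.6995×1740 = 1217.2 kg/s.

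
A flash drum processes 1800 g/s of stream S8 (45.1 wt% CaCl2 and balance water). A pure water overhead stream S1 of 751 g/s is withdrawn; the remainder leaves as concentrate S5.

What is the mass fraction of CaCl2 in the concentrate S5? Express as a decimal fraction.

CaCl2 is not removed: 1800×0.451 = 811.8 g/s of CaCl2 enters S5.
Concentrate = 1800 − 751 = 1049 g/s.
Mass fraction = 811.8/1049 = 0.774.

0.774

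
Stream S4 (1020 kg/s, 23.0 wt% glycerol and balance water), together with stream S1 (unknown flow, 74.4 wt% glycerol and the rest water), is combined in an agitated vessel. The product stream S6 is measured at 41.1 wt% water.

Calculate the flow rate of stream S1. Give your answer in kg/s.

Let S1 be the unknown flow. Total out = 1020 + S1.
water balance: 785.4 + 0.256·S1 = 0.411·(1020 + S1)
(0.256 − 0.411)·S1 = 0.411×1020 − 785.4 = -366.18
S1 = -366.18 / -0.155 = 2362.5 kg/s

2362 kg/s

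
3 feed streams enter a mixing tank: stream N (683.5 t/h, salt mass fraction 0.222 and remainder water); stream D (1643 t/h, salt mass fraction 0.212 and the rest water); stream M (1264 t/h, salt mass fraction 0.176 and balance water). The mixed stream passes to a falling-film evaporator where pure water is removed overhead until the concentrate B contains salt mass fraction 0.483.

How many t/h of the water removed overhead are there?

2095 t/h

salt entering = 683.5×0.222 + 1643×0.212 + 1264×0.176 = 722.52 t/h.
All salt reports to B, so B = 722.52/0.483 = 1495.9 t/h.
Total feed = 3590.5 t/h; overhead = 3590.5 − 1495.9 = 2094.6 t/h.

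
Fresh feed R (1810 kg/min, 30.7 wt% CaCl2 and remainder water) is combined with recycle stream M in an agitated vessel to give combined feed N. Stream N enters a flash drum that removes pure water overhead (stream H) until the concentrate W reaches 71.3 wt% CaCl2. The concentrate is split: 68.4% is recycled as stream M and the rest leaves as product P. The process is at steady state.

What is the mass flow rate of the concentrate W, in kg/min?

2466 kg/min

Overall CaCl2 balance (none leaves overhead): CaCl2 in fresh feed = CaCl2 in product, i.e. 1810×0.307 = (1−0.684)·W·0.713.
W = 555.67/(0.713×0.316) = 2466.3 kg/min.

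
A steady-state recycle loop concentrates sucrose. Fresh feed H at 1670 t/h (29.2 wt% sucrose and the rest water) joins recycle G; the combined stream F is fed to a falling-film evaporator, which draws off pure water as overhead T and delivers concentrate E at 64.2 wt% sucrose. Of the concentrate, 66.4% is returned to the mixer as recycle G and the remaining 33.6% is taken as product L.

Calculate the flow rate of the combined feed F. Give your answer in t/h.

3171 t/h

Overall sucrose balance (none leaves overhead): sucrose in fresh feed = sucrose in product, i.e. 1670×0.292 = (1−0.664)·E·0.642.
E = 487.64/(0.642×0.336) = 2260.6 t/h.
Recycle G = 0.664×2260.6 = 1501 t/h.
Combined feed F = 1670 + 1501 = 3171 t/h.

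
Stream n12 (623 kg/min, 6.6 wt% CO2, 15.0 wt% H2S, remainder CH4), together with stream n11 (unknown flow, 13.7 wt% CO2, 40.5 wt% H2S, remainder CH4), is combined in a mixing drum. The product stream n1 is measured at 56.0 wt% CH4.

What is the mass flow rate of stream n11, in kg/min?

Let n11 be the unknown flow. Total out = 623 + n11.
CH4 balance: 488.43 + 0.458·n11 = 0.560·(623 + n11)
(0.458 − 0.560)·n11 = 0.560×623 − 488.43 = -139.55
n11 = -139.55 / -0.102 = 1368.2 kg/min

1368 kg/min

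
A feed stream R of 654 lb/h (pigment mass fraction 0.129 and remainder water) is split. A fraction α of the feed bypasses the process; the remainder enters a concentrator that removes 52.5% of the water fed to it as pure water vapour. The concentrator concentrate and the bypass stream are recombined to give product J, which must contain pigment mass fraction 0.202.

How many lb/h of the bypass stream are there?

137.1 lb/h

All 654×0.129 = 84.366 lb/h of pigment reaches J, so J = 84.366/0.202 = 417.65 lb/h and vapour = 236.35 lb/h.
The evaporator receives (1−α)·654 of feed at 0.871 water and removes 0.525 of that water:
0.525×0.871×(1−α)×654 = 236.35
(1−α) = 236.35/299.06 = 0.7903;  α = 0.2097.
Bypass flow = 0.2097×654 = 137.14 lb/h.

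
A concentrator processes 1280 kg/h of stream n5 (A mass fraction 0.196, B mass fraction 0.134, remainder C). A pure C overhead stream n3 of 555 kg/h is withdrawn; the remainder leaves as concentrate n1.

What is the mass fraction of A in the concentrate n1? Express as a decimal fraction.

A is not removed: 1280×0.196 = 250.88 kg/h of A enters n1.
Concentrate = 1280 − 555 = 725 kg/h.
Mass fraction = 250.88/725 = 0.346.

0.346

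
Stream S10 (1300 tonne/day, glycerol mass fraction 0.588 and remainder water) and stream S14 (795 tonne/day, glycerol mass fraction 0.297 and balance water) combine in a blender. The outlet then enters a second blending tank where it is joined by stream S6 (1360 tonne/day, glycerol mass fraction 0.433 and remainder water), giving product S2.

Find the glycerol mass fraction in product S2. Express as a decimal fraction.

Overall, product flow = 3455 tonne/day.
glycerol in = 1300×0.588 + 795×0.297 + 1360×0.433 = 1589.4 tonne/day.
glycerol fraction in S2 = 0.460.

0.460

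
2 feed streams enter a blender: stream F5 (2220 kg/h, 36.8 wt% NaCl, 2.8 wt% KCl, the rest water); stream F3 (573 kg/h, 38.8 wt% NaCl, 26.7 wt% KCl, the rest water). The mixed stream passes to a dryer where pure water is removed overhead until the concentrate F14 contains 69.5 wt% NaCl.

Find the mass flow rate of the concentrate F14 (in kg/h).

NaCl entering = 2220×0.368 + 573×0.388 = 1039.3 kg/h.
All NaCl reports to F14, so F14 = 1039.3/0.695 = 1495.4 kg/h.

1495 kg/h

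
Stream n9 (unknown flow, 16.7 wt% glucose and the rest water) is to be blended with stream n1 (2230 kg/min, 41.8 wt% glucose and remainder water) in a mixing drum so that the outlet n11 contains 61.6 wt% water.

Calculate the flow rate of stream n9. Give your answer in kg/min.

349.4 kg/min

Let n9 be the unknown flow. Total out = 2230 + n9.
water balance: 1297.9 + 0.833·n9 = 0.616·(2230 + n9)
(0.833 − 0.616)·n9 = 0.616×2230 − 1297.9 = 75.82
n9 = 75.82 / 0.217 = 349.4 kg/min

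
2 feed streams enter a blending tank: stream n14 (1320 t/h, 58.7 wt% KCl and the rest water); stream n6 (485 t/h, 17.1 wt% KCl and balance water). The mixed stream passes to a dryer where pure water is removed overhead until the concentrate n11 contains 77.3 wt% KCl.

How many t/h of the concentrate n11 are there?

KCl entering = 1320×0.587 + 485×0.171 = 857.77 t/h.
All KCl reports to n11, so n11 = 857.77/0.773 = 1109.7 t/h.

1110 t/h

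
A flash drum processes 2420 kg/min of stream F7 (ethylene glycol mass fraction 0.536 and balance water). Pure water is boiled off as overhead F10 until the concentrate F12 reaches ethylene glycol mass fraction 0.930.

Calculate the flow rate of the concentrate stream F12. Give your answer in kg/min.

1395 kg/min

ethylene glycol is conserved: 2420×0.536 = 1297.1 kg/min all reports to the concentrate.
Concentrate = 1297.1/(target fraction) = 1394.8 kg/min.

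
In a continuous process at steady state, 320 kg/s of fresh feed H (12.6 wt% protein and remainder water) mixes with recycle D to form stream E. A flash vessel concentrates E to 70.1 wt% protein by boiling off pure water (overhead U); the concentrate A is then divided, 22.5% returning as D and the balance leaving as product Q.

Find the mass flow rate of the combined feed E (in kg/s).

336.7 kg/s

Overall protein balance (none leaves overhead): protein in fresh feed = protein in product, i.e. 320×0.126 = (1−0.225)·A·0.701.
A = 40.32/(0.701×0.775) = 74.217 kg/s.
Recycle D = 0.225×74.217 = 16.699 kg/s.
Combined feed E = 320 + 16.699 = 336.7 kg/s.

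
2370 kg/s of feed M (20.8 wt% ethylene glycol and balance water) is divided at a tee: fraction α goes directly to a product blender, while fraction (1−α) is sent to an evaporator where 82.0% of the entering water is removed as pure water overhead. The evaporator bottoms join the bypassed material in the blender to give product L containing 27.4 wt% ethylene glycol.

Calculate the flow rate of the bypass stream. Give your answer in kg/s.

1491 kg/s

All 2370×0.208 = 492.96 kg/s of ethylene glycol reaches L, so L = 492.96/0.274 = 1799.1 kg/s and vapour = 570.88 kg/s.
The evaporator receives (1−α)·2370 of feed at 0.792 water and removes 0.820 of that water:
0.820×0.792×(1−α)×2370 = 570.88
(1−α) = 570.88/1539.2 = 0.3709;  α = 0.6291.
Bypass flow = 0.6291×2370 = 1491 kg/s.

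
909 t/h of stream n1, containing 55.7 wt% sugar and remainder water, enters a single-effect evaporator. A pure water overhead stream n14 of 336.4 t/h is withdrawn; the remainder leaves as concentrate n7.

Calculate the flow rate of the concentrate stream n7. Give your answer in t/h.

Concentrate = 909 − 336.4 = 572.6 t/h.

572.6 t/h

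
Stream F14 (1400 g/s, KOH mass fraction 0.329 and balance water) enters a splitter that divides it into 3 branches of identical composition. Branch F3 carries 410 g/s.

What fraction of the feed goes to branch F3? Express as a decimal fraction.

0.293

Fraction to F3 = 410/1400 = 0.2929.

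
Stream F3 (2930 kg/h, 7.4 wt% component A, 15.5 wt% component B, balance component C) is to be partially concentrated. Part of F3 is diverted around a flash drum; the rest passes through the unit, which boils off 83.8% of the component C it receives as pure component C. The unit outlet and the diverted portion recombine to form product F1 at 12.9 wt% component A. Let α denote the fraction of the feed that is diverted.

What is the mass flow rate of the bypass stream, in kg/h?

All 2930×0.074 = 216.82 kg/h of component A reaches F1, so F1 = 216.82/0.129 = 1680.8 kg/h and vapour = 1249.2 kg/h.
The evaporator receives (1−α)·2930 of feed at 0.771 component C and removes 0.838 of that component C:
0.838×0.771×(1−α)×2930 = 1249.2
(1−α) = 1249.2/1893.1 = 0.6599;  α = 0.3401.
Bypass flow = 0.3401×2930 = 996.51 kg/h.

996.5 kg/h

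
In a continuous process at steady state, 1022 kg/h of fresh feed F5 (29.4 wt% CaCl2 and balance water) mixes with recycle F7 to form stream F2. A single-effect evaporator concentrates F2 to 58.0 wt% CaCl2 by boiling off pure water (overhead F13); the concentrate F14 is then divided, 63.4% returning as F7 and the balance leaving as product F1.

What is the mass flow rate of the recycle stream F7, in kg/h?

897.4 kg/h

Overall CaCl2 balance (none leaves overhead): CaCl2 in fresh feed = CaCl2 in product, i.e. 1022×0.294 = (1−0.634)·F14·0.580.
F14 = 300.47/(0.580×0.366) = 1415.4 kg/h.
Recycle F7 = 0.634×1415.4 = 897.38 kg/h.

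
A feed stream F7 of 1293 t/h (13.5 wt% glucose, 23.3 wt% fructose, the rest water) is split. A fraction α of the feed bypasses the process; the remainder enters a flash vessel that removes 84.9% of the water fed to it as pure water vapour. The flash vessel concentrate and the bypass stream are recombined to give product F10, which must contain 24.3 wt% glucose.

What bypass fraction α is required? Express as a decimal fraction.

0.172

All 1293×0.135 = 174.56 t/h of glucose reaches F10, so F10 = 174.56/0.243 = 718.33 t/h and vapour = 574.67 t/h.
The evaporator receives (1−α)·1293 of feed at 0.632 water and removes 0.849 of that water:
0.849×0.632×(1−α)×1293 = 574.67
(1−α) = 574.67/693.78 = 0.8283;  α = 0.1717.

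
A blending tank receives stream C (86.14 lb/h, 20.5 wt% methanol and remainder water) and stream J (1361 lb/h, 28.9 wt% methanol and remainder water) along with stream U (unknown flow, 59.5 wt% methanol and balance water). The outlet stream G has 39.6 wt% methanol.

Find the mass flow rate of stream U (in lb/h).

814.5 lb/h

Let U be the unknown flow. Total out = 1447.1 + U.
methanol balance: 410.99 + 0.595·U = 0.396·(1447.1 + U)
(0.595 − 0.396)·U = 0.396×1447.1 − 410.99 = 162.08
U = 162.08 / 0.199 = 814.47 lb/h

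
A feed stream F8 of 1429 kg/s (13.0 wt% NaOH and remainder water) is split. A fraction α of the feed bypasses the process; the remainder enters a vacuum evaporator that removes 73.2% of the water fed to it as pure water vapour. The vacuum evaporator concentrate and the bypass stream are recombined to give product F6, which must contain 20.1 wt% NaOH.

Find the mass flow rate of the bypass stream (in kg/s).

All 1429×0.130 = 185.77 kg/s of NaOH reaches F6, so F6 = 185.77/0.201 = 924.23 kg/s and vapour = 504.77 kg/s.
The evaporator receives (1−α)·1429 of feed at 0.870 water and removes 0.732 of that water:
0.732×0.870×(1−α)×1429 = 504.77
(1−α) = 504.77/910.04 = 0.5547;  α = 0.4453.
Bypass flow = 0.4453×1429 = 636.38 kg/s.

636.4 kg/s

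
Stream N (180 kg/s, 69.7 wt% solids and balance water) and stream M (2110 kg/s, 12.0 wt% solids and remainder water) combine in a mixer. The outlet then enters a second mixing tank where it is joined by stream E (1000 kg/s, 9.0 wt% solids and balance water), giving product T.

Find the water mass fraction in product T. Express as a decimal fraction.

Overall, product flow = 3290 kg/s.
water in = 180×0.303 + 2110×0.880 + 1000×0.910 = 2821.3 kg/s.
water fraction in T = 0.8576.

0.8576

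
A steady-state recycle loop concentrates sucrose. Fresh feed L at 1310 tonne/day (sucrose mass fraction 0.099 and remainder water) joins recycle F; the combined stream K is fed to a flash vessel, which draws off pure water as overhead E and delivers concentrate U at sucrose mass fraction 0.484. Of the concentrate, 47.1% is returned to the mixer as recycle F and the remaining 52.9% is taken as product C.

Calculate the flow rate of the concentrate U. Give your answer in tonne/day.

Overall sucrose balance (none leaves overhead): sucrose in fresh feed = sucrose in product, i.e. 1310×0.099 = (1−0.471)·U·0.484.
U = 129.69/(0.484×0.529) = 506.53 tonne/day.

506.5 tonne/day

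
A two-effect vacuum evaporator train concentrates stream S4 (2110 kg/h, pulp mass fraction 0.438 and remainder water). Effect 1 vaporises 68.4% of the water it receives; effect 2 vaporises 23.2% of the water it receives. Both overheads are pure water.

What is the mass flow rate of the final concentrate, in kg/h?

1212 kg/h

water in feed = 2110×0.562 = 1185.8 kg/h.
After stage 1: water left = (1−0.684)×1185.8 = 374.72; stream total = 1298.9 kg/h.
After stage 2: water left = (1−0.232)×374.72 = 287.78; final concentrate = 1212 kg/h.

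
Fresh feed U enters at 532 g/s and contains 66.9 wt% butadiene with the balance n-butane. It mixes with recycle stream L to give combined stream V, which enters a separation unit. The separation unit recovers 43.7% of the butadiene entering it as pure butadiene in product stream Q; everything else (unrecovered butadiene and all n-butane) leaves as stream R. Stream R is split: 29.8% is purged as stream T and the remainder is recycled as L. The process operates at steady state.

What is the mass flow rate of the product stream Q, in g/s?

butadiene in V: m_A = 532×0.669 + (1−0.298)·(1−0.437)·m_A, so m_A = 355.91/0.6048 = 588.5 g/s.
Product Q = 0.437×588.5 = 257.17 g/s.

257.2 g/s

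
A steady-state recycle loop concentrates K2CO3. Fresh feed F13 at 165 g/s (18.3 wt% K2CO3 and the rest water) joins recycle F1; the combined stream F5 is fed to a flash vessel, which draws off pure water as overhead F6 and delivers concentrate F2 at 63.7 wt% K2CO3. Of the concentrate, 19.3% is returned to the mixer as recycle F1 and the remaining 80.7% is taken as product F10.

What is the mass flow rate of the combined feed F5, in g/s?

176.3 g/s

Overall K2CO3 balance (none leaves overhead): K2CO3 in fresh feed = K2CO3 in product, i.e. 165×0.183 = (1−0.193)·F2·0.637.
F2 = 30.195/(0.637×0.807) = 58.738 g/s.
Recycle F1 = 0.193×58.738 = 11.337 g/s.
Combined feed F5 = 165 + 11.337 = 176.34 g/s.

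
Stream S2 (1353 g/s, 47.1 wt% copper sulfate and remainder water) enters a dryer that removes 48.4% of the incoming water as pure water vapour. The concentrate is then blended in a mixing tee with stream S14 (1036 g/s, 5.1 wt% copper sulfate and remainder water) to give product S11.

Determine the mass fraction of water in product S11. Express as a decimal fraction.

0.662

Vapour removed = 0.484×0.529×1353 = 346.42 g/s; concentrate = 1006.6 g/s.
water reaching the mixer = 369.32 (from concentrate) + 1036×0.949 = 1352.5 g/s.
Product flow = 1006.6 + 1036 = 2042.6 g/s; water fraction = 0.662.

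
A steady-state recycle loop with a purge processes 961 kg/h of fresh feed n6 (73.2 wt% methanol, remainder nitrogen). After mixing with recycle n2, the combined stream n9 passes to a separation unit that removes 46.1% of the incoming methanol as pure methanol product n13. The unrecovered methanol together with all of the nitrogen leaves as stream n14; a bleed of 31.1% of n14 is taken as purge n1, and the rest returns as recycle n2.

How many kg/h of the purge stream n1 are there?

445.1 kg/h

nitrogen enters only via n6 and leaves only via the purge: 961×0.268 = 0.311×(nitrogen in n14), and the separation unit passes all nitrogen, so nitrogen in n9 = nitrogen in n14 = 828.13 kg/h.
methanol in n9: m_A = 961×0.732 + (1−0.311)·(1−0.461)·m_A, so m_A = 703.45/0.6286 = 1119 kg/h.
n14 = (1−0.461)×1119 + 828.13 = 1431.3 kg/h.
Purge n1 = 0.311×1431.3 = 445.13 kg/h.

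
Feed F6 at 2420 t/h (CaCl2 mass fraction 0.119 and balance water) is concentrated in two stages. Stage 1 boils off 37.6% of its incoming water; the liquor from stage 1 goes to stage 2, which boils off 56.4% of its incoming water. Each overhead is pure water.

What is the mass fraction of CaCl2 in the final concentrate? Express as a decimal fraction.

water in feed = 2420×0.881 = 2132 t/h.
After stage 1: water left = (1−0.376)×2132 = 1330.4; stream total = 1618.4 t/h.
After stage 2: water left = (1−0.564)×1330.4 = 580.05; final concentrate = 868.03 t/h.
CaCl2 fraction = 287.98/868.03 = 0.332.

0.332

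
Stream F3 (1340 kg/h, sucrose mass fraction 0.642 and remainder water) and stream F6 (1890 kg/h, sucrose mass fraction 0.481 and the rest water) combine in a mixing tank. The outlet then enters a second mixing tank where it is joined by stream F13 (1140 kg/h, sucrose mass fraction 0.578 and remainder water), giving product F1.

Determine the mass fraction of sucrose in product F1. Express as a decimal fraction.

0.556

Overall, product flow = 4370 kg/h.
sucrose in = 1340×0.642 + 1890×0.481 + 1140×0.578 = 2428.3 kg/h.
sucrose fraction in F1 = 0.556.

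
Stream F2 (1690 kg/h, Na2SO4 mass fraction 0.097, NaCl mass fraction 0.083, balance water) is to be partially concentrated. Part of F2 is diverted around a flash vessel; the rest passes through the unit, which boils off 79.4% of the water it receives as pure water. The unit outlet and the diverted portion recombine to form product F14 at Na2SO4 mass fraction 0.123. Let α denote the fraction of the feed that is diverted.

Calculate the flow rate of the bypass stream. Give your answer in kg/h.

1141 kg/h

All 1690×0.097 = 163.93 kg/h of Na2SO4 reaches F14, so F14 = 163.93/0.123 = 1332.8 kg/h and vapour = 357.24 kg/h.
The evaporator receives (1−α)·1690 of feed at 0.820 water and removes 0.794 of that water:
0.794×0.820×(1−α)×1690 = 357.24
(1−α) = 357.24/1100.3 = 0.3247;  α = 0.6753.
Bypass flow = 0.6753×1690 = 1141.3 kg/h.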